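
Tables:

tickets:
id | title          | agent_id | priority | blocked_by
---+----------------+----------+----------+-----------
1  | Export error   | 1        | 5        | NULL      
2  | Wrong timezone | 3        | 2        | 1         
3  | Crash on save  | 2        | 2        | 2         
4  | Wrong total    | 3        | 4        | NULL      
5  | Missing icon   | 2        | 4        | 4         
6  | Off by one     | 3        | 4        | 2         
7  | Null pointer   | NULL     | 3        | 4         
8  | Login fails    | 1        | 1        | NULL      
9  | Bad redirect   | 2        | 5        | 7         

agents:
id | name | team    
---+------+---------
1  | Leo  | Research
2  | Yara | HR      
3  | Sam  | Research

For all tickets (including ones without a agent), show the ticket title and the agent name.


LEFT JOIN keeps every row from tickets (the left table); where agent_id has no match in agents, the agent columns become NULL. Walk through each ticket:
  - ticket 1 (Export error): agent_id=1 -> matches Leo
  - ticket 2 (Wrong timezone): agent_id=3 -> matches Sam
  - ticket 3 (Crash on save): agent_id=2 -> matches Yara
  - ticket 4 (Wrong total): agent_id=3 -> matches Sam
  - ticket 5 (Missing icon): agent_id=2 -> matches Yara
  - ticket 6 (Off by one): agent_id=3 -> matches Sam
  - ticket 7 (Null pointer): agent_id=NULL, no match -> kept with NULL
  - ticket 8 (Login fails): agent_id=1 -> matches Leo
  - ticket 9 (Bad redirect): agent_id=2 -> matches Yara
All 9 rows appear; 1 has NULL agent.

SQL:
SELECT a.title, b.name AS agent
FROM tickets a
LEFT JOIN agents b ON a.agent_id = b.id

Result:
title          | agent
---------------+------
Export error   | Leo  
Wrong timezone | Sam  
Crash on save  | Yara 
Wrong total    | Sam  
Missing icon   | Yara 
Off by one     | Sam  
Null pointer   | NULL 
Login fails    | Leo  
Bad redirect   | Yara 


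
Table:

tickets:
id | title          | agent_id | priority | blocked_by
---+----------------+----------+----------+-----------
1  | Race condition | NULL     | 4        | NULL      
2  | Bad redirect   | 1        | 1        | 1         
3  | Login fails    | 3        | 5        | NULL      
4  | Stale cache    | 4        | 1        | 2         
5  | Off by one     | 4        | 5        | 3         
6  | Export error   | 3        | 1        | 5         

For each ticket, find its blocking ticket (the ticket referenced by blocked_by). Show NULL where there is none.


This is a self-join: tickets is joined to a second copy of itself, matching each row's blocked_by to another row's id. Use LEFT JOIN so rows with blocked_by=NULL are kept.
  - ticket 1 (Race condition): blocked_by=NULL -> NULL
  - ticket 2 (Bad redirect): blocked_by=1 -> Race condition
  - ticket 3 (Login fails): blocked_by=NULL -> NULL
  - ticket 4 (Stale cache): blocked_by=2 -> Bad redirect
  - ticket 5 (Off by one): blocked_by=3 -> Login fails
  - ticket 6 (Export error): blocked_by=5 -> Off by one

SQL:
SELECT a.title AS item, b.title AS blocked_by
FROM tickets a
LEFT JOIN tickets b ON a.blocked_by = b.id

Result:
item           | blocked_by    
---------------+---------------
Race condition | NULL          
Bad redirect   | Race condition
Login fails    | NULL          
Stale cache    | Bad redirect  
Off by one     | Login fails   
Export error   | Off by one    


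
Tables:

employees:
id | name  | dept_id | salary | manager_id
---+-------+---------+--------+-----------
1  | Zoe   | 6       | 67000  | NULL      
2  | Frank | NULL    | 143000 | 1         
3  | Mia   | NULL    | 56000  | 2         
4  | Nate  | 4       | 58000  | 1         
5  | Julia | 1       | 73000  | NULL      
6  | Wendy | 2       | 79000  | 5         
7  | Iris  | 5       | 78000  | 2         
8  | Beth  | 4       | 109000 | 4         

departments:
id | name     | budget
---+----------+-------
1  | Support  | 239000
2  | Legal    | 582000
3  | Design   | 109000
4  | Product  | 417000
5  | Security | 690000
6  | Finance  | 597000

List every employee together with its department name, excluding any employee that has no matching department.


INNER JOIN keeps only employees rows whose dept_id matches an id in departments. Walk through each employee:
  - employee 1 (Zoe): dept_id=6 -> matches Finance
  - employee 2 (Frank): dept_id=NULL, no match -> dropped
  - employee 3 (Mia): dept_id=NULL, no match -> dropped
  - employee 4 (Nate): dept_id=4 -> matches Product
  - employee 5 (Julia): dept_id=1 -> matches Support
  - employee 6 (Wendy): dept_id=2 -> matches Legal
  - employee 7 (Iris): dept_id=5 -> matches Security
  - employee 8 (Beth): dept_id=4 -> matches Product
So 2 of 8 rows are dropped.

SQL:
SELECT a.name, b.name AS department
FROM employees a
INNER JOIN departments b ON a.dept_id = b.id

Result:
name  | department
------+-----------
Zoe   | Finance   
Nate  | Product   
Julia | Support   
Wendy | Legal     
Iris  | Security  
Beth  | Product   


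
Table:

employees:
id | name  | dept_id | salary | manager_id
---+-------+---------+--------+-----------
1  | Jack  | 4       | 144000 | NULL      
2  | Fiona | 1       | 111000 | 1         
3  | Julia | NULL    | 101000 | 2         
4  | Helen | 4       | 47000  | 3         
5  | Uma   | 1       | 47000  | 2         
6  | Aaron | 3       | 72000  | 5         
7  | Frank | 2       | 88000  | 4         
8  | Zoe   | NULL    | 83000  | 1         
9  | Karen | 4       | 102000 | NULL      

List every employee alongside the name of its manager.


This is a self-join: employees is joined to a second copy of itself, matching each row's manager_id to another row's id. Use LEFT JOIN so rows with manager_id=NULL are kept.
  - employee 1 (Jack): manager_id=NULL -> NULL
  - employee 2 (Fiona): manager_id=1 -> Jack
  - employee 3 (Julia): manager_id=2 -> Fiona
  - employee 4 (Helen): manager_id=3 -> Julia
  - employee 5 (Uma): manager_id=2 -> Fiona
  - employee 6 (Aaron): manager_id=5 -> Uma
  - employee 7 (Frank): manager_id=4 -> Helen
  - employee 8 (Zoe): manager_id=1 -> Jack
  - employee 9 (Karen): manager_id=NULL -> NULL

SQL:
SELECT a.name AS item, b.name AS manager
FROM employees a
LEFT JOIN employees b ON a.manager_id = b.id

Result:
item  | manager
------+--------
Jack  | NULL   
Fiona | Jack   
Julia | Fiona  
Helen | Julia  
Uma   | Fiona  
Aaron | Uma    
Frank | Helen  
Zoe   | Jack   
Karen | NULL   


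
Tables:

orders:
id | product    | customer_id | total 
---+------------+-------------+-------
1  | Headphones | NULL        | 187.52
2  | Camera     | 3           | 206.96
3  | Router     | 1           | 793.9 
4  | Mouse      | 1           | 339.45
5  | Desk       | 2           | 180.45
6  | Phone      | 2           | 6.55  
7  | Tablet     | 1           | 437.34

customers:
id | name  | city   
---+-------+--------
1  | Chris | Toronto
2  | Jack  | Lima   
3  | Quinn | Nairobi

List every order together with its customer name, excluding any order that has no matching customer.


INNER JOIN keeps only orders rows whose customer_id matches an id in customers. Walk through each order:
  - order 1 (Headphones): customer_id=NULL, no match -> dropped
  - order 2 (Camera): customer_id=3 -> matches Quinn
  - order 3 (Router): customer_id=1 -> matches Chris
  - order 4 (Mouse): customer_id=1 -> matches Chris
  - order 5 (Desk): customer_id=2 -> matches Jack
  - order 6 (Phone): customer_id=2 -> matches Jack
  - order 7 (Tablet): customer_id=1 -> matches Chris
So 1 of 7 rows is dropped.

SQL:
SELECT a.product, b.name AS customer
FROM orders a
INNER JOIN customers b ON a.customer_id = b.id

Result:
product | customer
--------+---------
Camera  | Quinn   
Router  | Chris   
Mouse   | Chris   
Desk    | Jack    
Phone   | Jack    
Tablet  | Chris   


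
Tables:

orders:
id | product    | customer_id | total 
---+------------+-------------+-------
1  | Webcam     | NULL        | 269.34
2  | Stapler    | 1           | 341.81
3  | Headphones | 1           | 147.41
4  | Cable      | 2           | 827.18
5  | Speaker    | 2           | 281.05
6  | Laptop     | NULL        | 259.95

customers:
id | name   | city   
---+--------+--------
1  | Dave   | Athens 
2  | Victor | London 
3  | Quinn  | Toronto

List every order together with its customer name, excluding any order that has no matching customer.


INNER JOIN keeps only orders rows whose customer_id matches an id in customers. Walk through each order:
  - order 1 (Webcam): customer_id=NULL, no match -> dropped
  - order 2 (Stapler): customer_id=1 -> matches Dave
  - order 3 (Headphones): customer_id=1 -> matches Dave
  - order 4 (Cable): customer_id=2 -> matches Victor
  - order 5 (Speaker): customer_id=2 -> matches Victor
  - order 6 (Laptop): customer_id=NULL, no match -> dropped
So 2 of 6 rows are dropped.

SQL:
SELECT a.product, b.name AS customer
FROM orders a
INNER JOIN customers b ON a.customer_id = b.id

Result:
product    | customer
-----------+---------
Stapler    | Dave    
Headphones | Dave    
Cable      | Victor  
Speaker    | Victor  


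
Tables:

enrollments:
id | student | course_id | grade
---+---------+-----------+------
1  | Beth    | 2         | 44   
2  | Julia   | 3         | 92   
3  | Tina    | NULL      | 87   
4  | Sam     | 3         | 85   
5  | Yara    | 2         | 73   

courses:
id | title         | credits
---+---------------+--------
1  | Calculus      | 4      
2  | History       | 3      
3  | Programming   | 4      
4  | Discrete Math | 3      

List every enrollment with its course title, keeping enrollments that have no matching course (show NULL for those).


LEFT JOIN keeps every row from enrollments (the left table); where course_id has no match in courses, the course columns become NULL. Walk through each enrollment:
  - enrollment 1 (Beth): course_id=2 -> matches History
  - enrollment 2 (Julia): course_id=3 -> matches Programming
  - enrollment 3 (Tina): course_id=NULL, no match -> kept with NULL
  - enrollment 4 (Sam): course_id=3 -> matches Programming
  - enrollment 5 (Yara): course_id=2 -> matches History
All 5 rows appear; 1 has NULL course.

SQL:
SELECT a.student, b.title AS course
FROM enrollments a
LEFT JOIN courses b ON a.course_id = b.id

Result:
student | course     
--------+------------
Beth    | History    
Julia   | Programming
Tina    | NULL       
Sam     | Programming
Yara    | History    


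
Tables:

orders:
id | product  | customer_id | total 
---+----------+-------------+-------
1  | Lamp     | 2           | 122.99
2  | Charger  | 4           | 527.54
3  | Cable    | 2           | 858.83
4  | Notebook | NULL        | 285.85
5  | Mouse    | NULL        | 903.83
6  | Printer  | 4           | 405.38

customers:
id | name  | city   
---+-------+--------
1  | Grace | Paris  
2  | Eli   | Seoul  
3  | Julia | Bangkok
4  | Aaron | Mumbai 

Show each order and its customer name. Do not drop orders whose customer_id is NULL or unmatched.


LEFT JOIN keeps every row from orders (the left table); where customer_id has no match in customers, the customer columns become NULL. Walk through each order:
  - order 1 (Lamp): customer_id=2 -> matches Eli
  - order 2 (Charger): customer_id=4 -> matches Aaron
  - order 3 (Cable): customer_id=2 -> matches Eli
  - order 4 (Notebook): customer_id=NULL, no match -> kept with NULL
  - order 5 (Mouse): customer_id=NULL, no match -> kept with NULL
  - order 6 (Printer): customer_id=4 -> matches Aaron
All 6 rows appear; 2 have NULL customer.

SQL:
SELECT a.product, b.name AS customer
FROM orders a
LEFT JOIN customers b ON a.customer_id = b.id

Result:
product  | customer
---------+---------
Lamp     | Eli     
Charger  | Aaron   
Cable    | Eli     
Notebook | NULL    
Mouse    | NULL    
Printer  | Aaron   


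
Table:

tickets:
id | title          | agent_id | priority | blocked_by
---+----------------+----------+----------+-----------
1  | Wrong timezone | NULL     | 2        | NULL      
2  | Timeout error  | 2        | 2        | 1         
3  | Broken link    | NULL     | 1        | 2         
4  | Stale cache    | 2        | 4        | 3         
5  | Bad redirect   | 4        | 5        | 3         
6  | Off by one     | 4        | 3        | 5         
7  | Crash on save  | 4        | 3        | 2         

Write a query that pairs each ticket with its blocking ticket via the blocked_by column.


This is a self-join: tickets is joined to a second copy of itself, matching each row's blocked_by to another row's id. Use LEFT JOIN so rows with blocked_by=NULL are kept.
  - ticket 1 (Wrong timezone): blocked_by=NULL -> NULL
  - ticket 2 (Timeout error): blocked_by=1 -> Wrong timezone
  - ticket 3 (Broken link): blocked_by=2 -> Timeout error
  - ticket 4 (Stale cache): blocked_by=3 -> Broken link
  - ticket 5 (Bad redirect): blocked_by=3 -> Broken link
  - ticket 6 (Off by one): blocked_by=5 -> Bad redirect
  - ticket 7 (Crash on save): blocked_by=2 -> Timeout error

SQL:
SELECT a.title AS item, b.title AS blocked_by
FROM tickets a
LEFT JOIN tickets b ON a.blocked_by = b.id

Result:
item           | blocked_by    
---------------+---------------
Wrong timezone | NULL          
Timeout error  | Wrong timezone
Broken link    | Timeout error 
Stale cache    | Broken link   
Bad redirect   | Broken link   
Off by one     | Bad redirect  
Crash on save  | Timeout error 


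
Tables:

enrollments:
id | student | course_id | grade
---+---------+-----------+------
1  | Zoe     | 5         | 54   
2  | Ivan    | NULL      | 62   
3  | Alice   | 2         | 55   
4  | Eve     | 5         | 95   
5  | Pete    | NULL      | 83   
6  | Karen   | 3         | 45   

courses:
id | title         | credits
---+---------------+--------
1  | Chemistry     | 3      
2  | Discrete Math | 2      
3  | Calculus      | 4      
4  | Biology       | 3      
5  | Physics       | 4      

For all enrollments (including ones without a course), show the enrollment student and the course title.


LEFT JOIN keeps every row from enrollments (the left table); where course_id has no match in courses, the course columns become NULL. Walk through each enrollment:
  - enrollment 1 (Zoe): course_id=5 -> matches Physics
  - enrollment 2 (Ivan): course_id=NULL, no match -> kept with NULL
  - enrollment 3 (Alice): course_id=2 -> matches Discrete Math
  - enrollment 4 (Eve): course_id=5 -> matches Physics
  - enrollment 5 (Pete): course_id=NULL, no match -> kept with NULL
  - enrollment 6 (Karen): course_id=3 -> matches Calculus
All 6 rows appear; 2 have NULL course.

SQL:
SELECT a.student, b.title AS course
FROM enrollments a
LEFT JOIN courses b ON a.course_id = b.id

Result:
student | course       
--------+--------------
Zoe     | Physics      
Ivan    | NULL         
Alice   | Discrete Math
Eve     | Physics      
Pete    | NULL         
Karen   | Calculus     


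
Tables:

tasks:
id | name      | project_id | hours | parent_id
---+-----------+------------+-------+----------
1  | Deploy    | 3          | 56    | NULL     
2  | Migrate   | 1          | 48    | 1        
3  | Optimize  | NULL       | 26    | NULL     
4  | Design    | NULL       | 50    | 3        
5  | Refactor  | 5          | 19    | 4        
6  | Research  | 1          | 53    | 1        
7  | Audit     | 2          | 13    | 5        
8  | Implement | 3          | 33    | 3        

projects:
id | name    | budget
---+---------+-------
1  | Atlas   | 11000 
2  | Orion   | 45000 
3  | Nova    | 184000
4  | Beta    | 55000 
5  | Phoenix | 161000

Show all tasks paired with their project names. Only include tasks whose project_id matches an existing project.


INNER JOIN keeps only tasks rows whose project_id matches an id in projects. Walk through each task:
  - task 1 (Deploy): project_id=3 -> matches Nova
  - task 2 (Migrate): project_id=1 -> matches Atlas
  - task 3 (Optimize): project_id=NULL, no match -> dropped
  - task 4 (Design): project_id=NULL, no match -> dropped
  - task 5 (Refactor): project_id=5 -> matches Phoenix
  - task 6 (Research): project_id=1 -> matches Atlas
  - task 7 (Audit): project_id=2 -> matches Orion
  - task 8 (Implement): project_id=3 -> matches Nova
So 2 of 8 rows are dropped.

SQL:
SELECT a.name, b.name AS project
FROM tasks a
INNER JOIN projects b ON a.project_id = b.id

Result:
name      | project
----------+--------
Deploy    | Nova   
Migrate   | Atlas  
Refactor  | Phoenix
Research  | Atlas  
Audit     | Orion  
Implement | Nova   


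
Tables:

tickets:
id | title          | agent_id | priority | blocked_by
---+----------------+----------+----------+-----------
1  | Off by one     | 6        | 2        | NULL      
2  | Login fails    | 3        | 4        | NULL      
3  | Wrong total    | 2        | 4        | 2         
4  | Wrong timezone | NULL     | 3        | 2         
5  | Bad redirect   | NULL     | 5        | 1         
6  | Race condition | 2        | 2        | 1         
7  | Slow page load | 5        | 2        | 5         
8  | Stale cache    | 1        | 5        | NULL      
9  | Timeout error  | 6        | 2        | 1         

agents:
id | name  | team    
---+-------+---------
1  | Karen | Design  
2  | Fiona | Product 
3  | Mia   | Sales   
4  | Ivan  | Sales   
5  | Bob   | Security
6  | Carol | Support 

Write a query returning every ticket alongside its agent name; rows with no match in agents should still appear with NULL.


LEFT JOIN keeps every row from tickets (the left table); where agent_id has no match in agents, the agent columns become NULL. Walk through each ticket:
  - ticket 1 (Off by one): agent_id=6 -> matches Carol
  - ticket 2 (Login fails): agent_id=3 -> matches Mia
  - ticket 3 (Wrong total): agent_id=2 -> matches Fiona
  - ticket 4 (Wrong timezone): agent_id=NULL, no match -> kept with NULL
  - ticket 5 (Bad redirect): agent_id=NULL, no match -> kept with NULL
  - ticket 6 (Race condition): agent_id=2 -> matches Fiona
  - ticket 7 (Slow page load): agent_id=5 -> matches Bob
  - ticket 8 (Stale cache): agent_id=1 -> matches Karen
  - ticket 9 (Timeout error): agent_id=6 -> matches Carol
All 9 rows appear; 2 have NULL agent.

SQL:
SELECT a.title, b.name AS agent
FROM tickets a
LEFT JOIN agents b ON a.agent_id = b.id

Result:
title          | agent
---------------+------
Off by one     | Carol
Login fails    | Mia  
Wrong total    | Fiona
Wrong timezone | NULL 
Bad redirect   | NULL 
Race condition | Fiona
Slow page load | Bob  
Stale cache    | Karen
Timeout error  | Carol


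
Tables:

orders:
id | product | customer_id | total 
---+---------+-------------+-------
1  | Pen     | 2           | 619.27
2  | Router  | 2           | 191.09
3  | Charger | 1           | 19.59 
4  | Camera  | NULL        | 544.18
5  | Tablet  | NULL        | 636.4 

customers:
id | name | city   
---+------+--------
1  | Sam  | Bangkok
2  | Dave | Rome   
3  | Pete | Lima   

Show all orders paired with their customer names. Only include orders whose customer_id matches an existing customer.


INNER JOIN keeps only orders rows whose customer_id matches an id in customers. Walk through each order:
  - order 1 (Pen): customer_id=2 -> matches Dave
  - order 2 (Router): customer_id=2 -> matches Dave
  - order 3 (Charger): customer_id=1 -> matches Sam
  - order 4 (Camera): customer_id=NULL, no match -> dropped
  - order 5 (Tablet): customer_id=NULL, no match -> dropped
So 2 of 5 rows are dropped.

SQL:
SELECT a.product, b.name AS customer
FROM orders a
INNER JOIN customers b ON a.customer_id = b.id

Result:
product | customer
--------+---------
Pen     | Dave    
Router  | Dave    
Charger | Sam     


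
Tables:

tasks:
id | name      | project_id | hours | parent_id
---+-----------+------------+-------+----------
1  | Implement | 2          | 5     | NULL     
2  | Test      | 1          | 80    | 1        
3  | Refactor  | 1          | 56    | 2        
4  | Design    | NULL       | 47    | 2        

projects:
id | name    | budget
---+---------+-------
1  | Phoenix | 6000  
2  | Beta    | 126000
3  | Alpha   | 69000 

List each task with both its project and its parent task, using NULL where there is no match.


Two LEFT JOINs from the same base table tasks: one to projects via project_id, one to tasks itself via parent_id. Both are LEFT so every task is preserved.
Match against projects:
  - task 1 (Implement): project_id=2 -> matches Beta
  - task 2 (Test): project_id=1 -> matches Phoenix
  - task 3 (Refactor): project_id=1 -> matches Phoenix
  - task 4 (Design): project_id=NULL, no match -> kept with NULL
Match against tasks (self):
  - task 1 (Implement): parent_id=NULL -> NULL
  - task 2 (Test): parent_id=1 -> Implement
  - task 3 (Refactor): parent_id=2 -> Test
  - task 4 (Design): parent_id=2 -> Test

SQL:
SELECT a.name, b.name AS project, c.name AS parent
FROM tasks a
LEFT JOIN projects b ON a.project_id = b.id
LEFT JOIN tasks c ON a.parent_id = c.id

Result:
name      | project | parent   
----------+---------+----------
Implement | Beta    | NULL     
Test      | Phoenix | Implement
Refactor  | Phoenix | Test     
Design    | NULL    | Test     


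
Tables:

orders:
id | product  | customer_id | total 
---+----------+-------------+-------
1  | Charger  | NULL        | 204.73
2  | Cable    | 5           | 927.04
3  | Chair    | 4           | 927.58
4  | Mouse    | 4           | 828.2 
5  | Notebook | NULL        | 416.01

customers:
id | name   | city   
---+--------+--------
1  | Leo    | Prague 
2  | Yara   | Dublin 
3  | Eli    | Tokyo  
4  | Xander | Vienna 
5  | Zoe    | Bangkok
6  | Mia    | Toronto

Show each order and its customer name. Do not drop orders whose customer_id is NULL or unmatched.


LEFT JOIN keeps every row from orders (the left table); where customer_id has no match in customers, the customer columns become NULL. Walk through each order:
  - order 1 (Charger): customer_id=NULL, no match -> kept with NULL
  - order 2 (Cable): customer_id=5 -> matches Zoe
  - order 3 (Chair): customer_id=4 -> matches Xander
  - order 4 (Mouse): customer_id=4 -> matches Xander
  - order 5 (Notebook): customer_id=NULL, no match -> kept with NULL
All 5 rows appear; 2 have NULL customer.

SQL:
SELECT a.product, b.name AS customer
FROM orders a
LEFT JOIN customers b ON a.customer_id = b.id

Result:
product  | customer
---------+---------
Charger  | NULL    
Cable    | Zoe     
Chair    | Xander  
Mouse    | Xander  
Notebook | NULL    


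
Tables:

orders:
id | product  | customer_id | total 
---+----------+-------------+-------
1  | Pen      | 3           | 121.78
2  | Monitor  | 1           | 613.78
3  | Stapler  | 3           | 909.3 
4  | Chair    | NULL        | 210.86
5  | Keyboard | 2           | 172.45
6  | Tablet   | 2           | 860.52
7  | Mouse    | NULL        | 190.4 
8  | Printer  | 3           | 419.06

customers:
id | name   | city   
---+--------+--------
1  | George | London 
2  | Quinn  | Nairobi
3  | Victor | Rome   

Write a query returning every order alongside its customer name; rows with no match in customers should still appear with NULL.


LEFT JOIN keeps every row from orders (the left table); where customer_id has no match in customers, the customer columns become NULL. Walk through each order:
  - order 1 (Pen): customer_id=3 -> matches Victor
  - order 2 (Monitor): customer_id=1 -> matches George
  - order 3 (Stapler): customer_id=3 -> matches Victor
  - order 4 (Chair): customer_id=NULL, no match -> kept with NULL
  - order 5 (Keyboard): customer_id=2 -> matches Quinn
  - order 6 (Tablet): customer_id=2 -> matches Quinn
  - order 7 (Mouse): customer_id=NULL, no match -> kept with NULL
  - order 8 (Printer): customer_id=3 -> matches Victor
All 8 rows appear; 2 have NULL customer.

SQL:
SELECT a.product, b.name AS customer
FROM orders a
LEFT JOIN customers b ON a.customer_id = b.id

Result:
product  | customer
---------+---------
Pen      | Victor  
Monitor  | George  
Stapler  | Victor  
Chair    | NULL    
Keyboard | Quinn   
Tablet   | Quinn   
Mouse    | NULL    
Printer  | Victor  


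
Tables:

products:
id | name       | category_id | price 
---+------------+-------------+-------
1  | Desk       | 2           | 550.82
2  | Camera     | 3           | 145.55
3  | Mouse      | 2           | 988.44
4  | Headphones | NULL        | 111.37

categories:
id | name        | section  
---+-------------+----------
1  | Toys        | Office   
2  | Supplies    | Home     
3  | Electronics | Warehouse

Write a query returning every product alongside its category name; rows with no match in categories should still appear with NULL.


LEFT JOIN keeps every row from products (the left table); where category_id has no match in categories, the category columns become NULL. Walk through each product:
  - product 1 (Desk): category_id=2 -> matches Supplies
  - product 2 (Camera): category_id=3 -> matches Electronics
  - product 3 (Mouse): category_id=2 -> matches Supplies
  - product 4 (Headphones): category_id=NULL, no match -> kept with NULL
All 4 rows appear; 1 has NULL category.

SQL:
SELECT a.name, b.name AS category
FROM products a
LEFT JOIN categories b ON a.category_id = b.id

Result:
name       | category   
-----------+------------
Desk       | Supplies   
Camera     | Electronics
Mouse      | Supplies   
Headphones | NULL       


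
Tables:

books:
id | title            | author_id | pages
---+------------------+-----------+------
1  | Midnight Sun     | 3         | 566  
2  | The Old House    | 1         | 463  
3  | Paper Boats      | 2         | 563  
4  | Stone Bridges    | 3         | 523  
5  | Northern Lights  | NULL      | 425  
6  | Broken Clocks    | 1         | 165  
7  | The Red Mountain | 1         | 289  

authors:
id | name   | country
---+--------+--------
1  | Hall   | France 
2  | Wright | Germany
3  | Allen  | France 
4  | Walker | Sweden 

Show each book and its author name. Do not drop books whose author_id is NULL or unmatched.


LEFT JOIN keeps every row from books (the left table); where author_id has no match in authors, the author columns become NULL. Walk through each book:
  - book 1 (Midnight Sun): author_id=3 -> matches Allen
  - book 2 (The Old House): author_id=1 -> matches Hall
  - book 3 (Paper Boats): author_id=2 -> matches Wright
  - book 4 (Stone Bridges): author_id=3 -> matches Allen
  - book 5 (Northern Lights): author_id=NULL, no match -> kept with NULL
  - book 6 (Broken Clocks): author_id=1 -> matches Hall
  - book 7 (The Red Mountain): author_id=1 -> matches Hall
All 7 rows appear; 1 has NULL author.

SQL:
SELECT a.title, b.name AS author
FROM books a
LEFT JOIN authors b ON a.author_id = b.id

Result:
title            | author
-----------------+-------
Midnight Sun     | Allen 
The Old House    | Hall  
Paper Boats      | Wright
Stone Bridges    | Allen 
Northern Lights  | NULL  
Broken Clocks    | Hall  
The Red Mountain | Hall  


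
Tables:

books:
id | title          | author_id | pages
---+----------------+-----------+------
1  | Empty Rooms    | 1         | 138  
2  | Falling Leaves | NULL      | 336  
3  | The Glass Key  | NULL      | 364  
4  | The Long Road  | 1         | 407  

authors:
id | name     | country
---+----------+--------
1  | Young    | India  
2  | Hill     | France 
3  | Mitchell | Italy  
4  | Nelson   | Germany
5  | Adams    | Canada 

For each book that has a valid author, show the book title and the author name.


INNER JOIN keeps only books rows whose author_id matches an id in authors. Walk through each book:
  - book 1 (Empty Rooms): author_id=1 -> matches Young
  - book 2 (Falling Leaves): author_id=NULL, no match -> dropped
  - book 3 (The Glass Key): author_id=NULL, no match -> dropped
  - book 4 (The Long Road): author_id=1 -> matches Young
So 2 of 4 rows are dropped.

SQL:
SELECT a.title, b.name AS author
FROM books a
INNER JOIN authors b ON a.author_id = b.id

Result:
title         | author
--------------+-------
Empty Rooms   | Young 
The Long Road | Young 


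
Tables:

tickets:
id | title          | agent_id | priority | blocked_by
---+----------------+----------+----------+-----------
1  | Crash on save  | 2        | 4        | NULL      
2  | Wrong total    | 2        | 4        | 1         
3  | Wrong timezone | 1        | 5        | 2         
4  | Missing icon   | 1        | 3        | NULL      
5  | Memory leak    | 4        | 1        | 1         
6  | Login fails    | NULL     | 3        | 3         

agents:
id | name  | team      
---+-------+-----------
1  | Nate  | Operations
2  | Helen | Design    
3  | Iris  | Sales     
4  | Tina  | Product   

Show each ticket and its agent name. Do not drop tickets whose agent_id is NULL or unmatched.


LEFT JOIN keeps every row from tickets (the left table); where agent_id has no match in agents, the agent columns become NULL. Walk through each ticket:
  - ticket 1 (Crash on save): agent_id=2 -> matches Helen
  - ticket 2 (Wrong total): agent_id=2 -> matches Helen
  - ticket 3 (Wrong timezone): agent_id=1 -> matches Nate
  - ticket 4 (Missing icon): agent_id=1 -> matches Nate
  - ticket 5 (Memory leak): agent_id=4 -> matches Tina
  - ticket 6 (Login fails): agent_id=NULL, no match -> kept with NULL
All 6 rows appear; 1 has NULL agent.

SQL:
SELECT a.title, b.name AS agent
FROM tickets a
LEFT JOIN agents b ON a.agent_id = b.id

Result:
title          | agent
---------------+------
Crash on save  | Helen
Wrong total    | Helen
Wrong timezone | Nate 
Missing icon   | Nate 
Memory leak    | Tina 
Login fails    | NULL 


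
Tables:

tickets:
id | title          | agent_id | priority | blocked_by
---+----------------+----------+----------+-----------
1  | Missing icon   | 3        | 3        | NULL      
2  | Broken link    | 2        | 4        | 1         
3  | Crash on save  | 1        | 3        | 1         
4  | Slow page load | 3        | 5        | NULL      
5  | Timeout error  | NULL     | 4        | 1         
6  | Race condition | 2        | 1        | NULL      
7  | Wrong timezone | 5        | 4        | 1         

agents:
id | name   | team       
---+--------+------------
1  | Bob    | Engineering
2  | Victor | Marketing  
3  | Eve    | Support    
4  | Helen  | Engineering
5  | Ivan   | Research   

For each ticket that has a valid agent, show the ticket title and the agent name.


INNER JOIN keeps only tickets rows whose agent_id matches an id in agents. Walk through each ticket:
  - ticket 1 (Missing icon): agent_id=3 -> matches Eve
  - ticket 2 (Broken link): agent_id=2 -> matches Victor
  - ticket 3 (Crash on save): agent_id=1 -> matches Bob
  - ticket 4 (Slow page load): agent_id=3 -> matches Eve
  - ticket 5 (Timeout error): agent_id=NULL, no match -> dropped
  - ticket 6 (Race condition): agent_id=2 -> matches Victor
  - ticket 7 (Wrong timezone): agent_id=5 -> matches Ivan
So 1 of 7 rows is dropped.

SQL:
SELECT a.title, b.name AS agent
FROM tickets a
INNER JOIN agents b ON a.agent_id = b.id

Result:
title          | agent 
---------------+-------
Missing icon   | Eve   
Broken link    | Victor
Crash on save  | Bob   
Slow page load | Eve   
Race condition | Victor
Wrong timezone | Ivan  


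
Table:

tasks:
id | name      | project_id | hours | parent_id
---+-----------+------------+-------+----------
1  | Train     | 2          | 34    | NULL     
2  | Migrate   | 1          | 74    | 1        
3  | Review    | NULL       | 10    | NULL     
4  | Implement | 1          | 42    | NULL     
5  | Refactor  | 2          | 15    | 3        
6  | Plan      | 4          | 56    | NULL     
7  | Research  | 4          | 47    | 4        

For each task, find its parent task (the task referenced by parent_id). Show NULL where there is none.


This is a self-join: tasks is joined to a second copy of itself, matching each row's parent_id to another row's id. Use LEFT JOIN so rows with parent_id=NULL are kept.
  - task 1 (Train): parent_id=NULL -> NULL
  - task 2 (Migrate): parent_id=1 -> Train
  - task 3 (Review): parent_id=NULL -> NULL
  - task 4 (Implement): parent_id=NULL -> NULL
  - task 5 (Refactor): parent_id=3 -> Review
  - task 6 (Plan): parent_id=NULL -> NULL
  - task 7 (Research): parent_id=4 -> Implement

SQL:
SELECT a.name AS item, b.name AS parent
FROM tasks a
LEFT JOIN tasks b ON a.parent_id = b.id

Result:
item      | parent   
----------+----------
Train     | NULL     
Migrate   | Train    
Review    | NULL     
Implement | NULL     
Refactor  | Review   
Plan      | NULL     
Research  | Implement


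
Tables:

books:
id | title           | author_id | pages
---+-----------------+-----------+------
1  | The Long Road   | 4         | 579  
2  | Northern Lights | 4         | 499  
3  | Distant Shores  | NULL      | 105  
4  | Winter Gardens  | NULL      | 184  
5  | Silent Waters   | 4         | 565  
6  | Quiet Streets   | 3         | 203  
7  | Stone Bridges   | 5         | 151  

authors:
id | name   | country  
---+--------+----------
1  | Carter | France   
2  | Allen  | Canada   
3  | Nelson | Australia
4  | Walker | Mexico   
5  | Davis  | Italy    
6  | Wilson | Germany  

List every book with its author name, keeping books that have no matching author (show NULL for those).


LEFT JOIN keeps every row from books (the left table); where author_id has no match in authors, the author columns become NULL. Walk through each book:
  - book 1 (The Long Road): author_id=4 -> matches Walker
  - book 2 (Northern Lights): author_id=4 -> matches Walker
  - book 3 (Distant Shores): author_id=NULL, no match -> kept with NULL
  - book 4 (Winter Gardens): author_id=NULL, no match -> kept with NULL
  - book 5 (Silent Waters): author_id=4 -> matches Walker
  - book 6 (Quiet Streets): author_id=3 -> matches Nelson
  - book 7 (Stone Bridges): author_id=5 -> matches Davis
All 7 rows appear; 2 have NULL author.

SQL:
SELECT a.title, b.name AS author
FROM books a
LEFT JOIN authors b ON a.author_id = b.id

Result:
title           | author
----------------+-------
The Long Road   | Walker
Northern Lights | Walker
Distant Shores  | NULL  
Winter Gardens  | NULL  
Silent Waters   | Walker
Quiet Streets   | Nelson
Stone Bridges   | Davis 


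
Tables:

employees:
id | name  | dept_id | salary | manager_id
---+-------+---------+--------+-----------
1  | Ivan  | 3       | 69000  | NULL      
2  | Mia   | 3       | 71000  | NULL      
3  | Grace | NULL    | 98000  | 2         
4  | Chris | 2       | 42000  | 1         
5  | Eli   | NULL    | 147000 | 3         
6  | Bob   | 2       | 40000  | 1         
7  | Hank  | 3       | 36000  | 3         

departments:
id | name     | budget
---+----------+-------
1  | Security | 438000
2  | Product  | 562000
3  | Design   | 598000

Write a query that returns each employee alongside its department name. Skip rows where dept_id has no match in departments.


INNER JOIN keeps only employees rows whose dept_id matches an id in departments. Walk through each employee:
  - employee 1 (Ivan): dept_id=3 -> matches Design
  - employee 2 (Mia): dept_id=3 -> matches Design
  - employee 3 (Grace): dept_id=NULL, no match -> dropped
  - employee 4 (Chris): dept_id=2 -> matches Product
  - employee 5 (Eli): dept_id=NULL, no match -> dropped
  - employee 6 (Bob): dept_id=2 -> matches Product
  - employee 7 (Hank): dept_id=3 -> matches Design
So 2 of 7 rows are dropped.

SQL:
SELECT a.name, b.name AS department
FROM employees a
INNER JOIN departments b ON a.dept_id = b.id

Result:
name  | department
------+-----------
Ivan  | Design    
Mia   | Design    
Chris | Product   
Bob   | Product   
Hank  | Design    


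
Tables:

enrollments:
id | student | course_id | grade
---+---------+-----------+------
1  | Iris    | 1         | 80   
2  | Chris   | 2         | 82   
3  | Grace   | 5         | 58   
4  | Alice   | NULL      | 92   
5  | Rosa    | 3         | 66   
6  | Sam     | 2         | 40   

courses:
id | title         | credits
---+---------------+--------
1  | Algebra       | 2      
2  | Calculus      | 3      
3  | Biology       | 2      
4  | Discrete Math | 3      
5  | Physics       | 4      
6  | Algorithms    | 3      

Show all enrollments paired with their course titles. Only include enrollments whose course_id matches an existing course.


INNER JOIN keeps only enrollments rows whose course_id matches an id in courses. Walk through each enrollment:
  - enrollment 1 (Iris): course_id=1 -> matches Algebra
  - enrollment 2 (Chris): course_id=2 -> matches Calculus
  - enrollment 3 (Grace): course_id=5 -> matches Physics
  - enrollment 4 (Alice): course_id=NULL, no match -> dropped
  - enrollment 5 (Rosa): course_id=3 -> matches Biology
  - enrollment 6 (Sam): course_id=2 -> matches Calculus
So 1 of 6 rows is dropped.

SQL:
SELECT a.student, b.title AS course
FROM enrollments a
INNER JOIN courses b ON a.course_id = b.id

Result:
student | course  
--------+---------
Iris    | Algebra 
Chris   | Calculus
Grace   | Physics 
Rosa    | Biology 
Sam     | Calculus


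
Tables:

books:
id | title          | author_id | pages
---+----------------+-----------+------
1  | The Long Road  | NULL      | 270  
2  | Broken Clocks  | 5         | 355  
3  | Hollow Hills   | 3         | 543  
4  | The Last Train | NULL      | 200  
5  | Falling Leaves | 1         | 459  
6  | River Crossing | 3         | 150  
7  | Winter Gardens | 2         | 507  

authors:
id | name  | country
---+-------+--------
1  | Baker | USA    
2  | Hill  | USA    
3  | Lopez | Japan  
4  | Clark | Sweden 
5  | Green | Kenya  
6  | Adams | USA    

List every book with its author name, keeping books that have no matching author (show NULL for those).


LEFT JOIN keeps every row from books (the left table); where author_id has no match in authors, the author columns become NULL. Walk through each book:
  - book 1 (The Long Road): author_id=NULL, no match -> kept with NULL
  - book 2 (Broken Clocks): author_id=5 -> matches Green
  - book 3 (Hollow Hills): author_id=3 -> matches Lopez
  - book 4 (The Last Train): author_id=NULL, no match -> kept with NULL
  - book 5 (Falling Leaves): author_id=1 -> matches Baker
  - book 6 (River Crossing): author_id=3 -> matches Lopez
  - book 7 (Winter Gardens): author_id=2 -> matches Hill
All 7 rows appear; 2 have NULL author.

SQL:
SELECT a.title, b.name AS author
FROM books a
LEFT JOIN authors b ON a.author_id = b.id

Result:
title          | author
---------------+-------
The Long Road  | NULL  
Broken Clocks  | Green 
Hollow Hills   | Lopez 
The Last Train | NULL  
Falling Leaves | Baker 
River Crossing | Lopez 
Winter Gardens | Hill  


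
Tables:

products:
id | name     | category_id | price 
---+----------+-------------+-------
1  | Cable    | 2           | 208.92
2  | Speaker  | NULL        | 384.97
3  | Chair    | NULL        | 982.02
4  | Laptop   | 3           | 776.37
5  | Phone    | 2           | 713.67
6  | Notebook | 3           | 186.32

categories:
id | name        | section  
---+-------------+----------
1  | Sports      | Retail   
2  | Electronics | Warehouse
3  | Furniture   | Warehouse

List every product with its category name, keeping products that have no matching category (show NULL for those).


LEFT JOIN keeps every row from products (the left table); where category_id has no match in categories, the category columns become NULL. Walk through each product:
  - product 1 (Cable): category_id=2 -> matches Electronics
  - product 2 (Speaker): category_id=NULL, no match -> kept with NULL
  - product 3 (Chair): category_id=NULL, no match -> kept with NULL
  - product 4 (Laptop): category_id=3 -> matches Furniture
  - product 5 (Phone): category_id=2 -> matches Electronics
  - product 6 (Notebook): category_id=3 -> matches Furniture
All 6 rows appear; 2 have NULL category.

SQL:
SELECT a.name, b.name AS category
FROM products a
LEFT JOIN categories b ON a.category_id = b.id

Result:
name     | category   
---------+------------
Cable    | Electronics
Speaker  | NULL       
Chair    | NULL       
Laptop   | Furniture  
Phone    | Electronics
Notebook | Furniture  


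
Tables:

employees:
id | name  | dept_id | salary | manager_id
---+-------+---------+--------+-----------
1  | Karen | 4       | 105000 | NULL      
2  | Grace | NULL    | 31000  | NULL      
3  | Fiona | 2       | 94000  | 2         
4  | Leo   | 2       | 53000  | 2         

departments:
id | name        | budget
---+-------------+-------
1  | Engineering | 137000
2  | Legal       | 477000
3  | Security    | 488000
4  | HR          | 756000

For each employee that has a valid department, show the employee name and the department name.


INNER JOIN keeps only employees rows whose dept_id matches an id in departments. Walk through each employee:
  - employee 1 (Karen): dept_id=4 -> matches HR
  - employee 2 (Grace): dept_id=NULL, no match -> dropped
  - employee 3 (Fiona): dept_id=2 -> matches Legal
  - employee 4 (Leo): dept_id=2 -> matches Legal
So 1 of 4 rows is dropped.

SQL:
SELECT a.name, b.name AS department
FROM employees a
INNER JOIN departments b ON a.dept_id = b.id

Result:
name  | department
------+-----------
Karen | HR        
Fiona | Legal     
Leo   | Legal     
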